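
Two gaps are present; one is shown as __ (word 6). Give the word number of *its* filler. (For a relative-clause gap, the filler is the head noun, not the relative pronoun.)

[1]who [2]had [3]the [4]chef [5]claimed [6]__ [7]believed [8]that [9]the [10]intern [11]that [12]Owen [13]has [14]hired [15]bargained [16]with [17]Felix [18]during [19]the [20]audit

The marked gap is the subject of "believed".
Its filler is the fronted wh-phrase "who", at word 1.
(The other dependency links word 10 to a gap after word 14.)

1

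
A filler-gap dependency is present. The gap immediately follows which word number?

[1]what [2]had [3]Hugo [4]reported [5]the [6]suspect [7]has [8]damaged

The displaced element is "what" (word 1).
It is linked across 1 clause boundary (Ø).
It functions as the direct object of "damaged", so the gap sits immediately after word 8 ("damaged").
Base order: Hugo had reported the suspect has damaged what.

8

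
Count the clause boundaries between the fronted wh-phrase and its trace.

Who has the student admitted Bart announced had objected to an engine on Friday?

"who" is extracted from the subject of "objected".
Boundaries crossed, outermost first: [Ø], [Ø] — 2 in total.

2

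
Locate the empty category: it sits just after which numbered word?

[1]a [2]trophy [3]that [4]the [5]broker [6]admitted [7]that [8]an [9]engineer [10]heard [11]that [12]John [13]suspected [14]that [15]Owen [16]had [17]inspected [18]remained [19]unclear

17

The displaced element is "a trophy" (word 2).
It is linked across 3 clause boundaries (that → that → that).
It functions as the direct object of "inspected", so the gap sits immediately after word 17 ("inspected").
Base order: The broker admitted that an engineer heard that John suspected that Owen had inspected a trophy.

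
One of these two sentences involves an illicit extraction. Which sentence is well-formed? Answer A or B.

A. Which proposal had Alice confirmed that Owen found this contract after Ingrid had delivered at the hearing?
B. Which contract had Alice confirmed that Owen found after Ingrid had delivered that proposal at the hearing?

B

In A, the wh-phrase is extracted from inside an adjunct island (introduced by "after"), which blocks movement.
In B, the extraction path crosses only that-complement boundaries, which are transparent.
So B is grammatical.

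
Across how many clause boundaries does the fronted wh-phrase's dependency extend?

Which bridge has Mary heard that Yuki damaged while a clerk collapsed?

1

"which bridge" is extracted from the object of "damaged".
Boundaries crossed, outermost first: [that] — 1 in total.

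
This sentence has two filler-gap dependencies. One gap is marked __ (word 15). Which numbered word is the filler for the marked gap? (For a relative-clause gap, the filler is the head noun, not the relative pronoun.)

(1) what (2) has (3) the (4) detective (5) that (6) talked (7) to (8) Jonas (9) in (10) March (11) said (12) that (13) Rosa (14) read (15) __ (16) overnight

1

The marked gap is the direct object of "read".
Its filler is the fronted wh-phrase "what", at word 1.
(The other dependency links word 4 to a gap after word 5.)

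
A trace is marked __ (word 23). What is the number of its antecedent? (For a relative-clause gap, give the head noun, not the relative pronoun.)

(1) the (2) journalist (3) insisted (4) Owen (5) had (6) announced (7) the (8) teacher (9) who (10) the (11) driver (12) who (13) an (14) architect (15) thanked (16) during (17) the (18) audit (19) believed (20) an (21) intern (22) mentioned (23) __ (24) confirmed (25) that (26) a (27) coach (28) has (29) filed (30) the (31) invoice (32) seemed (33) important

The gap at 23 is the subject of "confirmed", inside a relative clause.
The relative pronoun is "who" (word 9); it is bound by the head noun immediately before it.
Its filler is the head noun "teacher", at word 8.

8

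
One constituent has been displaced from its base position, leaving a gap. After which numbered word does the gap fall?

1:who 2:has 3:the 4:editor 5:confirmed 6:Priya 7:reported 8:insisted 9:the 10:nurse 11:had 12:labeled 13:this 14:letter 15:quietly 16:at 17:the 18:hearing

The displaced element is "who" (word 1).
It is linked across 2 clause boundaries (Ø → Ø).
It functions as the subject of "insisted", so the gap sits immediately after word 7 ("reported").
Base order: The editor has confirmed Priya reported who insisted the nurse had labeled this letter quietly at the hearing.

7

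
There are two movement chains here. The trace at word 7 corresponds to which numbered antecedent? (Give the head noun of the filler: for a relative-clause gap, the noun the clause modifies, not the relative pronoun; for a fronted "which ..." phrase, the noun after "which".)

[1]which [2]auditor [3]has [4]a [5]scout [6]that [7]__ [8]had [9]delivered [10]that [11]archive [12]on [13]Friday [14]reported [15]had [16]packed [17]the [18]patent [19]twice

5

The marked gap is inside the relative clause, the subject of "delivered".
Its filler is the head noun "scout" (via "that"), at word 5.
(The other dependency links word 2 to a gap after word 14.)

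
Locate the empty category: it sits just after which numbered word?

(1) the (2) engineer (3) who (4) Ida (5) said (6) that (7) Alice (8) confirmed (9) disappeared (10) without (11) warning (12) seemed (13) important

8

The displaced element is "the engineer" (word 2).
It is linked across 2 clause boundaries (that → Ø).
It functions as the subject of "disappeared", so the gap sits immediately after word 8 ("confirmed").
Base order: Ida said that Alice confirmed that the engineer disappeared without warning.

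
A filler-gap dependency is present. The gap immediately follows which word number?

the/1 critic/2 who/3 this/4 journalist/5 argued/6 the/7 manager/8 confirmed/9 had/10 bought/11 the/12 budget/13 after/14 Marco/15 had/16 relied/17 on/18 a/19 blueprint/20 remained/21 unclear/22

The displaced element is "the critic" (word 2).
It is linked across 2 clause boundaries (Ø → Ø).
It functions as the subject of "bought", so the gap sits immediately after word 9 ("confirmed").
Base order: This journalist argued the manager confirmed that the critic had bought the budget after Marco had relied on a blueprint.

9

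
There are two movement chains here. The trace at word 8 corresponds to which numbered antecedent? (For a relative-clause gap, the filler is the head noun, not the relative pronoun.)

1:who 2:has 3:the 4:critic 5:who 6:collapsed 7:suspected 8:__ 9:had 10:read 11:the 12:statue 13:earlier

1

The marked gap is the subject of "read".
Its filler is the fronted wh-phrase "who", at word 1.
(The other dependency links word 4 to a gap after word 5.)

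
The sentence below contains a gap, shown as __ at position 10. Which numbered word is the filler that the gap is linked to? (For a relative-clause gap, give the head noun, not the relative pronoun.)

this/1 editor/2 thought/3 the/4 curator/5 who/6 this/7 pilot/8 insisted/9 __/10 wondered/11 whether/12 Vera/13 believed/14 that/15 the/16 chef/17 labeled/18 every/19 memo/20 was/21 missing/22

The gap at 10 is the subject of "wondered", inside a relative clause.
The relative pronoun is "who" (word 6); it is bound by the head noun immediately before it.
Its filler is the head noun "curator", at word 5.

5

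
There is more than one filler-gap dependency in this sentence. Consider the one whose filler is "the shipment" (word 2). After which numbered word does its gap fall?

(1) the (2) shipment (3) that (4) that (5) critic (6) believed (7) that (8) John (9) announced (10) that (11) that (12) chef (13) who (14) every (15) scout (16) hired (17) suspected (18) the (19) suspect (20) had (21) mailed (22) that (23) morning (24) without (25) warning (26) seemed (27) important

21

The displaced element is "the shipment" (word 2).
It is linked across 3 clause boundaries (that → that → Ø).
It functions as the direct object of "mailed", so the gap sits immediately after word 21 ("mailed").
Base order: That critic believed that John announced that that chef who every scout hired suspected the suspect had mailed the shipment that morning without warning.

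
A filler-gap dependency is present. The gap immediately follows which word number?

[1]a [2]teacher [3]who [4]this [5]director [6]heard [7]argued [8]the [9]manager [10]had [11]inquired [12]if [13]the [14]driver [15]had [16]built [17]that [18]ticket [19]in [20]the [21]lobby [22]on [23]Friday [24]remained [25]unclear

The displaced element is "a teacher" (word 2).
It is linked across 1 clause boundary (Ø).
It functions as the subject of "argued", so the gap sits immediately after word 6 ("heard").
Base order: This director heard a teacher argued the manager had inquired if the driver had built that ticket in the lobby on Friday.

6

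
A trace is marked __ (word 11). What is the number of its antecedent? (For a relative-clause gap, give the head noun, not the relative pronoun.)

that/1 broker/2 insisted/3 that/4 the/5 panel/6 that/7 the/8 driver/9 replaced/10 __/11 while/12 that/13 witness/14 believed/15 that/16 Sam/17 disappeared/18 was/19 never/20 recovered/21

The gap at 11 is the object of "replaced", inside a relative clause.
The relative pronoun is "that" (word 7); it is bound by the head noun immediately before it.
Its filler is the head noun "panel", at word 6.

6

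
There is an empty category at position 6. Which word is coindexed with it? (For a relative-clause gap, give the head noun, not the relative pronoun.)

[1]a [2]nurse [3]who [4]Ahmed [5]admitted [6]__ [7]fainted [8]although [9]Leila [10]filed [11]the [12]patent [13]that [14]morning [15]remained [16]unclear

2

The gap at 6 is the subject of "fainted", inside a relative clause.
The relative pronoun is "who" (word 3); it is bound by the head noun immediately before it.
Its filler is the head noun "nurse", at word 2.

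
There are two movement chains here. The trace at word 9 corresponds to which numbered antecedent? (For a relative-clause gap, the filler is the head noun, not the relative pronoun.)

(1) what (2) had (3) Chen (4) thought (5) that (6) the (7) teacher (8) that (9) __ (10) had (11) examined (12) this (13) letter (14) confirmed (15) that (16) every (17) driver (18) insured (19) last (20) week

7

The marked gap is inside the relative clause, the subject of "examined".
Its filler is the head noun "teacher" (via "that"), at word 7.
(The other dependency links word 1 to a gap after word 18.)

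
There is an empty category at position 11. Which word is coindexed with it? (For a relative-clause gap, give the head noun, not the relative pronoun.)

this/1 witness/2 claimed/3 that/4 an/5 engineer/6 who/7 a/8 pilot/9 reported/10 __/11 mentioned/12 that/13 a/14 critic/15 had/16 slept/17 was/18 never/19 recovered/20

The gap at 11 is the subject of "mentioned", inside a relative clause.
The relative pronoun is "who" (word 7); it is bound by the head noun immediately before it.
Its filler is the head noun "engineer", at word 6.

6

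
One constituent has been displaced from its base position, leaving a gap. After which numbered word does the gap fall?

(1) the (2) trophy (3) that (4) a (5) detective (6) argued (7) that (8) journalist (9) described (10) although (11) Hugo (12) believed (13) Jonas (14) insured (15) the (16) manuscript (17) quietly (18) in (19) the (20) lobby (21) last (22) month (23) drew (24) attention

9

The displaced element is "the trophy" (word 2).
It is linked across 1 clause boundary (Ø).
It functions as the direct object of "described", so the gap sits immediately after word 9 ("described").
Base order: A detective argued that journalist described the trophy although Hugo believed Jonas insured the manuscript quietly in the lobby last month.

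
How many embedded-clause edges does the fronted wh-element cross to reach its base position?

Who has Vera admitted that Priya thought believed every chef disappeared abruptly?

"who" is extracted from the subject of "believed".
Boundaries crossed, outermost first: [that], [Ø] — 2 in total.

2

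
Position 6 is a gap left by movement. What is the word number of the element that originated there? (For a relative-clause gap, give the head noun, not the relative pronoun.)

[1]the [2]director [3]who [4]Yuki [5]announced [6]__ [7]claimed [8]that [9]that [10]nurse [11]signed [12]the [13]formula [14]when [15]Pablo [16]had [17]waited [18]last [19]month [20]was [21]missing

The gap at 6 is the subject of "claimed", inside a relative clause.
The relative pronoun is "who" (word 3); it is bound by the head noun immediately before it.
Its filler is the head noun "director", at word 2.

2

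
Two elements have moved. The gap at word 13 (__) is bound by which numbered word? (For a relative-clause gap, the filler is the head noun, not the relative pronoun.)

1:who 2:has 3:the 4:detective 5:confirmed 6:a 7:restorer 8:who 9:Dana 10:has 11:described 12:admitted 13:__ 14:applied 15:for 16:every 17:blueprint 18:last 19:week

The marked gap is the subject of "applied".
Its filler is the fronted wh-phrase "who", at word 1.
(The other dependency links word 7 to a gap after word 11.)

1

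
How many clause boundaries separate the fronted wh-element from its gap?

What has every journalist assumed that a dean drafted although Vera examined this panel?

"what" is extracted from the object of "drafted".
Boundaries crossed, outermost first: [that] — 1 in total.

1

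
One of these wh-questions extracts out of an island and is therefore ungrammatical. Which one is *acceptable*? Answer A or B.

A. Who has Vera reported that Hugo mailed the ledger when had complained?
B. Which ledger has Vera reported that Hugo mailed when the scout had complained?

B

In A, the wh-phrase is extracted from inside an adjunct island (introduced by "when"), which blocks movement.
In B, the extraction path crosses only that-complement boundaries, which are transparent.
So B is grammatical.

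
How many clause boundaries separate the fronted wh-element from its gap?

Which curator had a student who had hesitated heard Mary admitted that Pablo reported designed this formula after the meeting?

"which curator" is extracted from the subject of "designed".
Boundaries crossed, outermost first: [Ø], [that], [Ø] — 3 in total.

3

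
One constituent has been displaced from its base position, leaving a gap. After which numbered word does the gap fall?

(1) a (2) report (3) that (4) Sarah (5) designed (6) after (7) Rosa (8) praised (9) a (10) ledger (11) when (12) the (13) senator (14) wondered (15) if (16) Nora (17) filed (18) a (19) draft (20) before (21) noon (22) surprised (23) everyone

5

The displaced element is "a report" (word 2).
It functions as the direct object of "designed", so the gap sits immediately after word 5 ("designed").
Base order: Sarah designed a report after Rosa praised a ledger when the senator wondered if Nora filed a draft before noon.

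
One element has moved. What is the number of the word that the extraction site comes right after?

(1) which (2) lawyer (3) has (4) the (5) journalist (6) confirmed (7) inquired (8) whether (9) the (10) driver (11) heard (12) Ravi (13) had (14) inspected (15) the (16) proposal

6

The displaced element is "which lawyer" (word 2).
It is linked across 1 clause boundary (Ø).
It functions as the subject of "inquired", so the gap sits immediately after word 6 ("confirmed").
Base order: The journalist has confirmed that which lawyer inquired whether the driver heard Ravi had inspected the proposal.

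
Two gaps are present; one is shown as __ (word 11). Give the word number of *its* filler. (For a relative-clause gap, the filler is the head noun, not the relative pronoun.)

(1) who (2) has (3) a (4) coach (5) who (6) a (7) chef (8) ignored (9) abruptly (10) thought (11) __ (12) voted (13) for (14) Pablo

1

The marked gap is the subject of "voted".
Its filler is the fronted wh-phrase "who", at word 1.
(The other dependency links word 4 to a gap after word 8.)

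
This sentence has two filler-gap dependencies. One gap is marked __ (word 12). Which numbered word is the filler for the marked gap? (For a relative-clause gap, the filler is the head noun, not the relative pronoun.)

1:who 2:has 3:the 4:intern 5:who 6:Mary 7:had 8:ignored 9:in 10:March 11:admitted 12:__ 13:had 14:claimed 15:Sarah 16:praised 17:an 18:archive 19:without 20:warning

The marked gap is the subject of "claimed".
Its filler is the fronted wh-phrase "who", at word 1.
(The other dependency links word 4 to a gap after word 8.)

1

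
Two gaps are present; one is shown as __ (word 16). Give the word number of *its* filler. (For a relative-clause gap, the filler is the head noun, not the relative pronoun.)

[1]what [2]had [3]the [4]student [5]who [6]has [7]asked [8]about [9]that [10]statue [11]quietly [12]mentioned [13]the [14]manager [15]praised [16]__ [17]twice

1

The marked gap is the direct object of "praised".
Its filler is the fronted wh-phrase "what", at word 1.
(The other dependency links word 4 to a gap after word 5.)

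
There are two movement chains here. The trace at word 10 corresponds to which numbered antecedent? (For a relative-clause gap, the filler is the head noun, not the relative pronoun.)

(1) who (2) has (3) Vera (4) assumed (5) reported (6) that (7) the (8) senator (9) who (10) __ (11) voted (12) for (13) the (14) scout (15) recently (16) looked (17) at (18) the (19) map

8

The marked gap is inside the relative clause, the subject of "voted".
Its filler is the head noun "senator" (via "who"), at word 8.
(The other dependency links word 1 to a gap after word 4.)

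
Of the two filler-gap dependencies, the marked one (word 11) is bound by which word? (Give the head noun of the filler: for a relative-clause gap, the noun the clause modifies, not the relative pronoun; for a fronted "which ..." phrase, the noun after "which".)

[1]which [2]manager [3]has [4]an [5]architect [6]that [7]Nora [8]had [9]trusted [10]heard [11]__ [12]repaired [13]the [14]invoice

2

The marked gap is the subject of "repaired".
Its filler is the fronted wh-phrase "which manager", at word 2.
(The other dependency links word 5 to a gap after word 9.)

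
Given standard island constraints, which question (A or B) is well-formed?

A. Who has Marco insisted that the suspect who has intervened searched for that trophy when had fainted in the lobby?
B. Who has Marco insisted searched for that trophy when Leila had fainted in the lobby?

B

In A, the wh-phrase is extracted from inside an adjunct island (introduced by "when"), which blocks movement.
In B, the extraction path crosses only that-complement boundaries, which are transparent.
So B is grammatical.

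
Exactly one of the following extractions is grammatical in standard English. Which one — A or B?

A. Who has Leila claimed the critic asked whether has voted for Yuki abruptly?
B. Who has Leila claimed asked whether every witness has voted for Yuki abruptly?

B

In A, the wh-phrase is extracted from inside a wh-island (introduced by "whether"), which blocks movement.
In B, the extraction path crosses only that-complement boundaries, which are transparent.
So B is grammatical.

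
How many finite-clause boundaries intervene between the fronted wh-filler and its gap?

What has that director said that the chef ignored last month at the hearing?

1

"what" is extracted from the object of "ignored".
Boundaries crossed, outermost first: [that] — 1 in total.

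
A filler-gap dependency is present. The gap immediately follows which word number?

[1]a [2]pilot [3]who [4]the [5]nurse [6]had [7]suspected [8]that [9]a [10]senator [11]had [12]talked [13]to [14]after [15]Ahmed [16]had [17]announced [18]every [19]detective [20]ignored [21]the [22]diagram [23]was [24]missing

13

The displaced element is "a pilot" (word 2).
It is linked across 1 clause boundary (that).
It functions as the object of the preposition "to" of "talked", so the gap sits immediately after word 13 ("to").
Base order: The nurse had suspected that a senator had talked to a pilot after Ahmed had announced every detective ignored the diagram.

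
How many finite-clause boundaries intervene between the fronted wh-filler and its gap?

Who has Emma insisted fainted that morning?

1

"who" is extracted from the subject of "fainted".
Boundaries crossed, outermost first: [Ø] — 1 in total.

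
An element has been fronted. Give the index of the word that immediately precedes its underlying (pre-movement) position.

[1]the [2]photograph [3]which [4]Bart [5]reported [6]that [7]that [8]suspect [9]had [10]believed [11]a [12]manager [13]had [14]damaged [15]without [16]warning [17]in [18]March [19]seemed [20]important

14

The displaced element is "the photograph" (word 2).
It is linked across 2 clause boundaries (that → Ø).
It functions as the direct object of "damaged", so the gap sits immediately after word 14 ("damaged").
Base order: Bart reported that that suspect had believed a manager had damaged the photograph without warning in March.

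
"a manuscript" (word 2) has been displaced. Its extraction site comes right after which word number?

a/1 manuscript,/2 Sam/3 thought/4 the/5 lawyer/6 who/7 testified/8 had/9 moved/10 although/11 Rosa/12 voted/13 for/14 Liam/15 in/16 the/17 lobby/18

The displaced element is "a manuscript" (word 2).
It is linked across 1 clause boundary (Ø).
It functions as the direct object of "moved", so the gap sits immediately after word 10 ("moved").
Base order: Sam thought the lawyer who testified had moved a manuscript although Rosa voted for Liam in the lobby.

10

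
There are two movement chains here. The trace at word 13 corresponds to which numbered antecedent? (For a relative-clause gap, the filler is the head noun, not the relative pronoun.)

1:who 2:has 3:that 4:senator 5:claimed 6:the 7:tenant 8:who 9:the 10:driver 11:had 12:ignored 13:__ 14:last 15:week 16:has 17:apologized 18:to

The marked gap is inside the relative clause, the direct object of "ignored".
Its filler is the head noun "tenant" (via "who"), at word 7.
(The other dependency links word 1 to a gap after word 18.)

7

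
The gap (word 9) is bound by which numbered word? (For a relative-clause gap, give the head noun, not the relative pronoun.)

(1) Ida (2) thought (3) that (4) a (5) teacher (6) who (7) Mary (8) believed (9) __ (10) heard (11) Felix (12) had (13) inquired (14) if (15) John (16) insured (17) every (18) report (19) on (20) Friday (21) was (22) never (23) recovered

5

The gap at 9 is the subject of "heard", inside a relative clause.
The relative pronoun is "who" (word 6); it is bound by the head noun immediately before it.
Its filler is the head noun "teacher", at word 5.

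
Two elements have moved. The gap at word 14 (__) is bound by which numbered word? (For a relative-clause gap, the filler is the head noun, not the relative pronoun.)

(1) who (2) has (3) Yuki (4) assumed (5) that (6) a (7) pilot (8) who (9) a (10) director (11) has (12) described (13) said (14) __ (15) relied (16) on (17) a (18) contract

The marked gap is the subject of "relied".
Its filler is the fronted wh-phrase "who", at word 1.
(The other dependency links word 7 to a gap after word 12.)

1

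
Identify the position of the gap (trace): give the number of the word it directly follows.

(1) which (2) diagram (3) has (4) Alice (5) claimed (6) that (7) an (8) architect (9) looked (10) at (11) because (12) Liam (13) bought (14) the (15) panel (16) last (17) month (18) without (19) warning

The displaced element is "which diagram" (word 2).
It is linked across 1 clause boundary (that).
It functions as the object of the preposition "at" of "looked", so the gap sits immediately after word 10 ("at").
Base order: Alice has claimed that an architect looked at which diagram because Liam bought the panel last month without warning.

10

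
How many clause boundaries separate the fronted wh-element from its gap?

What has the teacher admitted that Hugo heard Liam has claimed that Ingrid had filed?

3

"what" is extracted from the object of "filed".
Boundaries crossed, outermost first: [that], [Ø], [that] — 3 in total.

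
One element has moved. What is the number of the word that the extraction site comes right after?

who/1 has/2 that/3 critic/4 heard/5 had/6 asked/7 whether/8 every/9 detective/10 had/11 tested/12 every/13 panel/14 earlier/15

The displaced element is "who" (word 1).
It is linked across 1 clause boundary (Ø).
It functions as the subject of "asked", so the gap sits immediately after word 5 ("heard").
Base order: That critic has heard who had asked whether every detective had tested every panel earlier.

5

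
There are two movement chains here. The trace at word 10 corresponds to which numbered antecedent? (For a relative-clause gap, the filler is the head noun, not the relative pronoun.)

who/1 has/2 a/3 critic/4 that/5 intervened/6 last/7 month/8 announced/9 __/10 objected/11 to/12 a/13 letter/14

The marked gap is the subject of "objected".
Its filler is the fronted wh-phrase "who", at word 1.
(The other dependency links word 4 to a gap after word 5.)

1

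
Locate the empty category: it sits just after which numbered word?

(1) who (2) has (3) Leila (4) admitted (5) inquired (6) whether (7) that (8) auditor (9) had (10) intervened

The displaced element is "who" (word 1).
It is linked across 1 clause boundary (Ø).
It functions as the subject of "inquired", so the gap sits immediately after word 4 ("admitted").
Base order: Leila has admitted that who inquired whether that auditor had intervened.

4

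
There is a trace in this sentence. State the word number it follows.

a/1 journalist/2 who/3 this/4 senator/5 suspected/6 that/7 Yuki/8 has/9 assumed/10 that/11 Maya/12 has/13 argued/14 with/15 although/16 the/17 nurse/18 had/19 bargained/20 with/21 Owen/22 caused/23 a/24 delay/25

The displaced element is "a journalist" (word 2).
It is linked across 2 clause boundaries (that → that).
It functions as the object of the preposition "with" of "argued", so the gap sits immediately after word 15 ("with").
Base order: This senator suspected that Yuki has assumed that Maya has argued with a journalist although the nurse had bargained with Owen.

15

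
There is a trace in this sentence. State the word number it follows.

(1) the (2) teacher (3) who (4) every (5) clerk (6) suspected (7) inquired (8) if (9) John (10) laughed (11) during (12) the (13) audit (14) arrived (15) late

The displaced element is "the teacher" (word 2).
It is linked across 1 clause boundary (Ø).
It functions as the subject of "inquired", so the gap sits immediately after word 6 ("suspected").
Base order: Every clerk suspected that the teacher inquired if John laughed during the audit.

6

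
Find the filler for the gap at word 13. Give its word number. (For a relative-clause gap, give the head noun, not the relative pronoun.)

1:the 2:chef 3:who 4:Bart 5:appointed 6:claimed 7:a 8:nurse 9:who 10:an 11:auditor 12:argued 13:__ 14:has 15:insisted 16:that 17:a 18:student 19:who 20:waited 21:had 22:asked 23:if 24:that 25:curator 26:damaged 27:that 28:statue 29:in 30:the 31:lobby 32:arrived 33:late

The gap at 13 is the subject of "insisted", inside a relative clause.
The relative pronoun is "who" (word 9); it is bound by the head noun immediately before it.
Its filler is the head noun "nurse", at word 8.

8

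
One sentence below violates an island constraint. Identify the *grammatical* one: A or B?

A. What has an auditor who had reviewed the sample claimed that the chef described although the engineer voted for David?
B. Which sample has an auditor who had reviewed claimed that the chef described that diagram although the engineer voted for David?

In B, the wh-phrase is extracted from inside a complex-NP island (relative clause) (introduced by "who"), which blocks movement.
In A, the extraction path crosses only that-complement boundaries, which are transparent.
So A is grammatical.

A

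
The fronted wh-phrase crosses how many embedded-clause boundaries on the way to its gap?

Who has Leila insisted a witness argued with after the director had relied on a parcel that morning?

"who" is extracted from the PP object of "argued".
Boundaries crossed, outermost first: [Ø] — 1 in total.

1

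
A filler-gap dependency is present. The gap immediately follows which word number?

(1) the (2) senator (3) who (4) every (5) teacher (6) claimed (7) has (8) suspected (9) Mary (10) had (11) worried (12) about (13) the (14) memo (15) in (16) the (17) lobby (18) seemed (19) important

The displaced element is "the senator" (word 2).
It is linked across 1 clause boundary (Ø).
It functions as the subject of "suspected", so the gap sits immediately after word 6 ("claimed").
Base order: Every teacher claimed that the senator has suspected Mary had worried about the memo in the lobby.

6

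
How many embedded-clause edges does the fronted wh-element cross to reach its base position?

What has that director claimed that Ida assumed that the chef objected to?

2

"what" is extracted from the PP object of "objected".
Boundaries crossed, outermost first: [that], [that] — 2 in total.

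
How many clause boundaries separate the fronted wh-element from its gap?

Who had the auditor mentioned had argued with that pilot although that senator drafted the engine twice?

1

"who" is extracted from the subject of "argued".
Boundaries crossed, outermost first: [Ø] — 1 in total.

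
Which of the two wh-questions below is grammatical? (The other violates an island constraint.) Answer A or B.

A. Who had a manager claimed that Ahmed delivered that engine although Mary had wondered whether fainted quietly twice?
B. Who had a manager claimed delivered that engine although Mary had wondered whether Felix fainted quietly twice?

B

In A, the wh-phrase is extracted from inside an adjunct island (introduced by "although"), which blocks movement.
In B, the extraction path crosses only that-complement boundaries, which are transparent.
So B is grammatical.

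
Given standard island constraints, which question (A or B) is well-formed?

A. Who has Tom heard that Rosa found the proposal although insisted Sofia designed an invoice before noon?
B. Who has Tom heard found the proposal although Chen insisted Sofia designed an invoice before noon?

B

In A, the wh-phrase is extracted from inside an adjunct island (introduced by "although"), which blocks movement.
In B, the extraction path crosses only that-complement boundaries, which are transparent.
So B is grammatical.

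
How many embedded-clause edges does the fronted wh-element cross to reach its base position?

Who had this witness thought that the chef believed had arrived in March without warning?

"who" is extracted from the subject of "arrived".
Boundaries crossed, outermost first: [that], [Ø] — 2 in total.

2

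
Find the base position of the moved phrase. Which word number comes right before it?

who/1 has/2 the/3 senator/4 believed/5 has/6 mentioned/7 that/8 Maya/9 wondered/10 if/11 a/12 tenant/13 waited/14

The displaced element is "who" (word 1).
It is linked across 1 clause boundary (Ø).
It functions as the subject of "mentioned", so the gap sits immediately after word 5 ("believed").
Base order: The senator has believed that who has mentioned that Maya wondered if a tenant waited.

5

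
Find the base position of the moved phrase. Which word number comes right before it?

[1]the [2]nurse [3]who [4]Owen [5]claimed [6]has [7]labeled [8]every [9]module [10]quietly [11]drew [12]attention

5

The displaced element is "the nurse" (word 2).
It is linked across 1 clause boundary (Ø).
It functions as the subject of "labeled", so the gap sits immediately after word 5 ("claimed").
Base order: Owen claimed the nurse has labeled every module quietly.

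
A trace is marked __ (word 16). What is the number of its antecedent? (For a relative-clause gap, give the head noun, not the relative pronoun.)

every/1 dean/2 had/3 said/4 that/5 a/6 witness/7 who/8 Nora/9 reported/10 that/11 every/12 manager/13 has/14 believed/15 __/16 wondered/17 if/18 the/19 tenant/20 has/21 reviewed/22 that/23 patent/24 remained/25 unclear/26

The gap at 16 is the subject of "wondered", inside a relative clause.
The relative pronoun is "who" (word 8); it is bound by the head noun immediately before it.
Its filler is the head noun "witness", at word 7.

7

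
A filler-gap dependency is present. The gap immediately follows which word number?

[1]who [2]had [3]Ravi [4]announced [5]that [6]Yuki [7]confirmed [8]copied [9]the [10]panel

The displaced element is "who" (word 1).
It is linked across 2 clause boundaries (that → Ø).
It functions as the subject of "copied", so the gap sits immediately after word 7 ("confirmed").
Base order: Ravi had announced that Yuki confirmed that who copied the panel.

7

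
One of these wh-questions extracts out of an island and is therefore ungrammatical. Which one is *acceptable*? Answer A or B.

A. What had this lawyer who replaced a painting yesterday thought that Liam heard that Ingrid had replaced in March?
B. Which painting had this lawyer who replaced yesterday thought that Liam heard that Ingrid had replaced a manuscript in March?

A

In B, the wh-phrase is extracted from inside a complex-NP island (relative clause) (introduced by "who"), which blocks movement.
In A, the extraction path crosses only that-complement boundaries, which are transparent.
So A is grammatical.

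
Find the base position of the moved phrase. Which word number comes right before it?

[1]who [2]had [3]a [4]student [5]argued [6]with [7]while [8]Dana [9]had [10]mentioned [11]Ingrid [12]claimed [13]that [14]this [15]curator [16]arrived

6

The displaced element is "who" (word 1).
It functions as the object of the preposition "with" of "argued", so the gap sits immediately after word 6 ("with").
Base order: A student had argued with who while Dana had mentioned Ingrid claimed that this curator arrived.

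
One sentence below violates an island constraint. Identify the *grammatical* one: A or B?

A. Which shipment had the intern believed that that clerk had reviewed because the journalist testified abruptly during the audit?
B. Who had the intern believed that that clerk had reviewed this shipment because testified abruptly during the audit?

A

In B, the wh-phrase is extracted from inside an adjunct island (introduced by "because"), which blocks movement.
In A, the extraction path crosses only that-complement boundaries, which are transparent.
So A is grammatical.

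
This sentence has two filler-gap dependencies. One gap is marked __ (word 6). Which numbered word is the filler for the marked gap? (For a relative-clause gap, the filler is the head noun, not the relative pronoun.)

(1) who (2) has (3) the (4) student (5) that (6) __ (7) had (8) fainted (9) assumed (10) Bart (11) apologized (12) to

The marked gap is inside the relative clause, the subject of "fainted".
Its filler is the head noun "student" (via "that"), at word 4.
(The other dependency links word 1 to a gap after word 12.)

4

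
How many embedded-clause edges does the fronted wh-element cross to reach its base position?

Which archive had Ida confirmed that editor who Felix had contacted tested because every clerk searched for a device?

"which archive" is extracted from the object of "tested".
Boundaries crossed, outermost first: [Ø] — 1 in total.

1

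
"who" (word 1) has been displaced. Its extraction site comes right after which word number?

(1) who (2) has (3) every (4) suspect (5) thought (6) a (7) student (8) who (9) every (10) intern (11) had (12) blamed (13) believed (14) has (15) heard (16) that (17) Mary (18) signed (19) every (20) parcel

13

The displaced element is "who" (word 1).
It is linked across 2 clause boundaries (Ø → Ø).
It functions as the subject of "heard", so the gap sits immediately after word 13 ("believed").
Base order: Every suspect has thought a student who every intern had blamed believed who has heard that Mary signed every parcel.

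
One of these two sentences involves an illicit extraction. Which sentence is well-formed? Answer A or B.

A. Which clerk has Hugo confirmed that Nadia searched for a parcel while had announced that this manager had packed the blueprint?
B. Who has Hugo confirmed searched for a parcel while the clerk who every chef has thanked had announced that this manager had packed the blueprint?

In A, the wh-phrase is extracted from inside an adjunct island (introduced by "while"), which blocks movement.
In B, the extraction path crosses only that-complement boundaries, which are transparent.
So B is grammatical.

B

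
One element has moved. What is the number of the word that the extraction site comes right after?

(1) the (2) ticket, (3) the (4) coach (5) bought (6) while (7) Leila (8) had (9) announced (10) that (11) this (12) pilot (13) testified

The displaced element is "the ticket" (word 2).
It functions as the direct object of "bought", so the gap sits immediately after word 5 ("bought").
Base order: The coach bought the ticket while Leila had announced that this pilot testified.

5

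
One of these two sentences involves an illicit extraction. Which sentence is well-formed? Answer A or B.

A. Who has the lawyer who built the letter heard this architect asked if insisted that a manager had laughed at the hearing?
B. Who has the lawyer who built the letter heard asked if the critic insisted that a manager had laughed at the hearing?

B

In A, the wh-phrase is extracted from inside a wh-island (introduced by "if"), which blocks movement.
In B, the extraction path crosses only that-complement boundaries, which are transparent.
So B is grammatical.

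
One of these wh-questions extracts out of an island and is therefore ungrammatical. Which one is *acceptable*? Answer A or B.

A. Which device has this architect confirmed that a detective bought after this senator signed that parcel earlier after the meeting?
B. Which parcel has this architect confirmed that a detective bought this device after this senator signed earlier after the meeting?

In B, the wh-phrase is extracted from inside an adjunct island (introduced by "after"), which blocks movement.
In A, the extraction path crosses only that-complement boundaries, which are transparent.
So A is grammatical.

A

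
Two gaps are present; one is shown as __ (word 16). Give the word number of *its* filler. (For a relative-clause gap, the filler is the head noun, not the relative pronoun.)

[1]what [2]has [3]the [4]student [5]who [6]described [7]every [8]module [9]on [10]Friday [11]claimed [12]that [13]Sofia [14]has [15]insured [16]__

1

The marked gap is the direct object of "insured".
Its filler is the fronted wh-phrase "what", at word 1.
(The other dependency links word 4 to a gap after word 5.)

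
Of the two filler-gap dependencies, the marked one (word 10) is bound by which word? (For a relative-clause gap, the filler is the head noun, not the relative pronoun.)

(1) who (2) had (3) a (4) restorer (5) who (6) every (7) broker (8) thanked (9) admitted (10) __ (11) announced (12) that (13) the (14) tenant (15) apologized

1

The marked gap is the subject of "announced".
Its filler is the fronted wh-phrase "who", at word 1.
(The other dependency links word 4 to a gap after word 8.)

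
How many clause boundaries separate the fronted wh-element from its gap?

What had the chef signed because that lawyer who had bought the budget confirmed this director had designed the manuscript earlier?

"what" originates inside the matrix clause — no clause boundary is crossed.

0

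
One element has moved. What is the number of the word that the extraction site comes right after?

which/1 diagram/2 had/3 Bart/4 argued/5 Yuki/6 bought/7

The displaced element is "which diagram" (word 2).
It is linked across 1 clause boundary (Ø).
It functions as the direct object of "bought", so the gap sits immediately after word 7 ("bought").
Base order: Bart had argued Yuki bought which diagram.

7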